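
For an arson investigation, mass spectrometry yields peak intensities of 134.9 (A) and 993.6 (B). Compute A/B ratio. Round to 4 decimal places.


Spectral peak ratio:
Peak A = 134.9 counts
Peak B = 993.6 counts
Ratio = 134.9 / 993.6 = 0.1358

0.1358


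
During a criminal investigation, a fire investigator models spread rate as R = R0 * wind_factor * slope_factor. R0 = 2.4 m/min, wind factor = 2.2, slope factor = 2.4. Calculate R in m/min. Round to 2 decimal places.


Fire spread rate calculation:
R = R0 * wind_factor * slope_factor
= 2.4 * 2.2 * 2.4
= 5.28 * 2.4
= 12.67 m/min

12.67


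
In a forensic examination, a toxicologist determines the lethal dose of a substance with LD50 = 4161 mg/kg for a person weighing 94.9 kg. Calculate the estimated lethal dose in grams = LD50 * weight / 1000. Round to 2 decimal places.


Lethal dose calculation:
Lethal dose = LD50 * body_weight / 1000
= 4161 * 94.9 / 1000
= 394878.9 / 1000
= 394.88 g

394.88


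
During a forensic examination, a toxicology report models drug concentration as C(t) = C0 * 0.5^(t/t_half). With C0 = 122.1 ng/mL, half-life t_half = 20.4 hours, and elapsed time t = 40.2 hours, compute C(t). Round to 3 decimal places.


Drug concentration decay:
Number of half-lives = t / t_half = 40.2 / 20.4 = 1.970588
Decay factor = 0.5^1.970588 = 0.25514902
C(t) = 122.1 * 0.25514902 = 31.154 ng/mL

31.154


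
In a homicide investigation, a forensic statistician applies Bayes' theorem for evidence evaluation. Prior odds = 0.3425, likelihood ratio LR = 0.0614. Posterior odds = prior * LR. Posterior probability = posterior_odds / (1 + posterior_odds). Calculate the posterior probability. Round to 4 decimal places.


Bayesian evidence evaluation:
Posterior odds = prior_odds * LR = 0.3425 * 0.0614 = 0.0210295
Posterior probability = posterior_odds / (1 + posterior_odds)
= 0.0210295 / (1 + 0.0210295)
= 0.0210295 / 1.0210295
= 0.0206

0.0206


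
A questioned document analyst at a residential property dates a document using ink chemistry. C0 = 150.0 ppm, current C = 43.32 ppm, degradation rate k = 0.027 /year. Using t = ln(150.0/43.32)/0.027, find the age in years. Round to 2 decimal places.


Document age estimation:
C0/C = 150.0 / 43.32 = 3.462604
ln(C0/C) = 1.242021
t = 1.242021 / 0.027 = 46.00 years

46.00


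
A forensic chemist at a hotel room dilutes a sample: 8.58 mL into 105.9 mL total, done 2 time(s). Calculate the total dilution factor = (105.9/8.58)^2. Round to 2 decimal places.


Dilution factor calculation:
Single dilution = V_total / V_sample = 105.9 / 8.58 ≈ 12.342657
Number of dilutions = 2
Total DF = (105.9 / 8.58)^2 (full precision, rounded at the end) = 152.34

152.34


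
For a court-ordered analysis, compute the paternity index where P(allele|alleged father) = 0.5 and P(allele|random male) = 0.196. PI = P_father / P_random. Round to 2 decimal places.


Paternity Index calculation:
PI = P(allele|father) / P(allele|random)
PI = 0.5 / 0.196
PI = 2.55

2.55


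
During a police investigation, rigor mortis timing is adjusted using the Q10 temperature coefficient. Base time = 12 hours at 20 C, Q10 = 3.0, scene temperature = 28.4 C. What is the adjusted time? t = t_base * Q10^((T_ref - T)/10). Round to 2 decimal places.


Rigor mortis time adjustment:
Exponent = (T_ref - T_actual) / 10 = (20 - 28.4) / 10 = -0.84
Q10 factor = 3.0^-0.84 = 0.39739
t_adjusted = 12 * 0.39739 = 4.77 hours

4.77


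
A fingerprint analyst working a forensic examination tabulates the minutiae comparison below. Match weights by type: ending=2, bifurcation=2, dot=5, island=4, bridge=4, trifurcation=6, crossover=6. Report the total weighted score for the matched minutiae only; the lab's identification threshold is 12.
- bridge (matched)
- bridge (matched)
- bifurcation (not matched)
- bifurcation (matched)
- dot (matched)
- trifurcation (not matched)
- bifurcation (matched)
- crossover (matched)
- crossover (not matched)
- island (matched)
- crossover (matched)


Weighted minutiae match score:
  bridge: matched, +4 (running total 4)
  bridge: matched, +4 (running total 8)
  bifurcation: not matched, +0
  bifurcation: matched, +2 (running total 10)
  dot: matched, +5 (running total 15)
  trifurcation: not matched, +0
  bifurcation: matched, +2 (running total 17)
  crossover: matched, +6 (running total 23)
  crossover: not matched, +0
  island: matched, +4 (running total 27)
  crossover: matched, +6 (running total 33)
Total score = 33
Threshold = 12; verdict = identification

33


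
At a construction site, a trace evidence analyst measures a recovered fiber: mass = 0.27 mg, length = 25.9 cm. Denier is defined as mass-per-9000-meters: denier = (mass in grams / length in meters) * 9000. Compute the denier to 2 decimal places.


Denier calculation:
Mass in grams = 0.27 mg / 1000 = 0.00027 g
Length in meters = 25.9 cm / 100 = 0.259 m
Linear density = mass / length = 0.00027 / 0.259 = 0.00104247 g/m
Denier = (g/m) * 9000 = 0.00104247 * 9000 = 9.38

9.38


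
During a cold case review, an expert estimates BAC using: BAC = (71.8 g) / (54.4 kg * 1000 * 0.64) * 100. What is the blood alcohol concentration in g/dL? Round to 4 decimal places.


Applying the Widmark formula:
BAC = (dose_g / (body_wt * 1000 * r)) * 100
Denominator = 54.4 * 1000 * 0.64 = 34816
BAC = (71.8 / 34816) * 100
BAC = 0.2062 g/dL

0.2062


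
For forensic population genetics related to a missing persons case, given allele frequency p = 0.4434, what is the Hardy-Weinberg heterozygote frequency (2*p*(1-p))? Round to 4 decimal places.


Hardy-Weinberg heterozygote frequency:
q = 1 - p = 1 - 0.4434 = 0.5566
2pq = 2 * 0.4434 * 0.5566 = 0.4936

0.4936


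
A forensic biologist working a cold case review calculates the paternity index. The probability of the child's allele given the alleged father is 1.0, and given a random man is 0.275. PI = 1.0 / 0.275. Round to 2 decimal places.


Paternity Index calculation:
PI = P(allele|father) / P(allele|random)
PI = 1.0 / 0.275
PI = 3.64

3.64


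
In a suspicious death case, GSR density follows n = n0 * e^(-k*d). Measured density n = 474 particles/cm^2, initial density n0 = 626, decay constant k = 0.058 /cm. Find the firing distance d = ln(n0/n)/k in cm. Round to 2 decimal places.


GSR distance calculation:
n0/n = 626 / 474 = 1.320675
ln(n0/n) = 0.278143
d = 0.278143 / 0.058 = 4.80 cm

4.80


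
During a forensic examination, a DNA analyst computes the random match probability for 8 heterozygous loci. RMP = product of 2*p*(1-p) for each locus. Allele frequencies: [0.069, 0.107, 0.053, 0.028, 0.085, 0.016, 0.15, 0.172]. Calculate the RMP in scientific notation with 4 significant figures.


Computing RMP for 8 loci:
Locus 1: 2 * 0.069 * 0.931 = 0.128478
Locus 2: 2 * 0.107 * 0.893 = 0.191102
Locus 3: 2 * 0.053 * 0.947 = 0.100382
Locus 4: 2 * 0.028 * 0.972 = 0.054432
Locus 5: 2 * 0.085 * 0.915 = 0.15555
Locus 6: 2 * 0.016 * 0.984 = 0.031488
Locus 7: 2 * 0.15 * 0.85 = 0.255
Locus 8: 2 * 0.172 * 0.828 = 0.284832
RMP = 4.773e-08

4.773e-08


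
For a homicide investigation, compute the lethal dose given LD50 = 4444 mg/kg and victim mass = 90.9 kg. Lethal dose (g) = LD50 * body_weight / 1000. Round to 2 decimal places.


Lethal dose calculation:
Lethal dose = LD50 * body_weight / 1000
= 4444 * 90.9 / 1000
= 403959.6 / 1000
= 403.96 g

403.96


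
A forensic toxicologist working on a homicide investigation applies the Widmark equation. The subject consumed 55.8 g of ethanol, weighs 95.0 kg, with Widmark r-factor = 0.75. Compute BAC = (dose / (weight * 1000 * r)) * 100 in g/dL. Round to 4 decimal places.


Applying the Widmark formula:
BAC = (dose_g / (body_wt * 1000 * r)) * 100
Denominator = 95.0 * 1000 * 0.75 = 71250
BAC = (55.8 / 71250) * 100
BAC = 0.0783 g/dL

0.0783


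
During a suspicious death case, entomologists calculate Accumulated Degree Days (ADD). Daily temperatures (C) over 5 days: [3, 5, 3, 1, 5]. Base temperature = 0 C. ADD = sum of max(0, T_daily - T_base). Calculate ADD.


Computing ADD day by day:
Day 1: max(0, 3 - 0) = 3
Day 2: max(0, 5 - 0) = 5
Day 3: max(0, 3 - 0) = 3
Day 4: max(0, 1 - 0) = 1
Day 5: max(0, 5 - 0) = 5
Total ADD = 17

17


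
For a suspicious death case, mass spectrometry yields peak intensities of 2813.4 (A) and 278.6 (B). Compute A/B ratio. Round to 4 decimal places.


Spectral peak ratio:
Peak A = 2813.4 counts
Peak B = 278.6 counts
Ratio = 2813.4 / 278.6 = 10.0983

10.0983


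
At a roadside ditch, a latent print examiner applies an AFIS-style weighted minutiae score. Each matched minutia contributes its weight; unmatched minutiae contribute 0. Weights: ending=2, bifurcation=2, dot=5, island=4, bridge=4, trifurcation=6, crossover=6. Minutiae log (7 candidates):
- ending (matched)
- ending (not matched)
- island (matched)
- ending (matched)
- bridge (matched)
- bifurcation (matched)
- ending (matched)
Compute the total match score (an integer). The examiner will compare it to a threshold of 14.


Weighted minutiae match score:
  ending: matched, +2 (running total 2)
  ending: not matched, +0
  island: matched, +4 (running total 6)
  ending: matched, +2 (running total 8)
  bridge: matched, +4 (running total 12)
  bifurcation: matched, +2 (running total 14)
  ending: matched, +2 (running total 16)
Total score = 16
Threshold = 14; verdict = identification

16


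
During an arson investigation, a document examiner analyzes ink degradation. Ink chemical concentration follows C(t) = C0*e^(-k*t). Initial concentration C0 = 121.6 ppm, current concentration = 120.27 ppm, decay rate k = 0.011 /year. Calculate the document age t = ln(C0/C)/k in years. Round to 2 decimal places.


Document age estimation:
C0/C = 121.6 / 120.27 = 1.011058
ln(C0/C) = 0.010997
t = 0.010997 / 0.011 = 1.00 years

1.00


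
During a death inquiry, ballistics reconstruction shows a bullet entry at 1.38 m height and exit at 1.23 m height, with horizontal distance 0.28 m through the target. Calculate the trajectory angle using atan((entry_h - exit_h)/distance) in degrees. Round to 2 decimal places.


Bullet trajectory angle:
Height difference = 1.38 - 1.23 = 0.15 m
angle = atan(0.15 / 0.28)
angle = atan(0.535714)
angle = 28.18 degrees

28.18


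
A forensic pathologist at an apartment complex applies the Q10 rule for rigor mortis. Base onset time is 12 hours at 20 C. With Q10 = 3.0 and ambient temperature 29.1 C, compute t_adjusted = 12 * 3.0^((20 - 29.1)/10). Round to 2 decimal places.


Rigor mortis time adjustment:
Exponent = (T_ref - T_actual) / 10 = (20 - 29.1) / 10 = -0.91
Q10 factor = 3.0^-0.91 = 0.36798
t_adjusted = 12 * 0.36798 = 4.42 hours

4.42


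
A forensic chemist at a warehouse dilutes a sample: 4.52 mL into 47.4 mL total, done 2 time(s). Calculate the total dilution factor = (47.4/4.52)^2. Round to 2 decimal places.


Dilution factor calculation:
Single dilution = V_total / V_sample = 47.4 / 4.52 ≈ 10.486726
Number of dilutions = 2
Total DF = (47.4 / 4.52)^2 (full precision, rounded at the end) = 109.97

109.97


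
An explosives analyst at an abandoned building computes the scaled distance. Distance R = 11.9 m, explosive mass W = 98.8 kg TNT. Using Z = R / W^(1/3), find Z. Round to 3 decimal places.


Scaled distance calculation:
W^(1/3) = 98.8^(1/3) = 4.622948
Z = R / W^(1/3) = 11.9 / 4.622948
Z = 2.574 m/kg^(1/3)

2.574


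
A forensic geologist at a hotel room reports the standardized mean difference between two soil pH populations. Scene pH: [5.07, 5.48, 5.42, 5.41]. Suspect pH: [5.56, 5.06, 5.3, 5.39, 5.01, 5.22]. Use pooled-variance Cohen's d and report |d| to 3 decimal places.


Pooled-variance Cohen's d for soil pH comparison:
Scene mean = 21.38 / 4 = 5.345
Suspect mean = 31.54 / 6 = 5.256667
Scene sample variance s_s^2 = 0.034567
Suspect sample variance s_c^2 = 0.042507
Pooled variance = ((n_s-1)*s_s^2 + (n_c-1)*s_c^2) / (n_s + n_c - 2) = 0.039529
Pooled SD = sqrt(0.039529) = 0.198819
Mean difference = 0.088333
|d| = |0.088333| / 0.198819 = 0.444

0.444


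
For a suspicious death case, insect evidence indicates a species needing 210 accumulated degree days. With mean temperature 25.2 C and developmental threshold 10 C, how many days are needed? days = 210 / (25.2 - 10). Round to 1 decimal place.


Insect development time:
Effective temperature = avg_temp - T_base = 25.2 - 10 = 15.2 C
Days = ADD / effective_temp = 210 / 15.2 = 13.8 days

13.8


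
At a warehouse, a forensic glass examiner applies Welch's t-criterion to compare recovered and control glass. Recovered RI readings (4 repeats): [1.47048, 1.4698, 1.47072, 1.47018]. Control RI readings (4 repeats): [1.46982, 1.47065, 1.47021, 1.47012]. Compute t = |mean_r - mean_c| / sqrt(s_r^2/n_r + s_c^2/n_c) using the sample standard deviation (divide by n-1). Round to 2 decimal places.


Welch's t-criterion for glass RI comparison:
Recovered mean = sum / n_r = 5.88118 / 4 = 1.470295
Control mean = sum / n_c = 5.8808 / 4 = 1.4702
Recovered sample variance s_r^2 = 1.577e-07
Control sample variance s_c^2 = 1.178e-07
Welch SE (unpooled) = sqrt(s_r^2/n_r + s_c^2/n_c) = sqrt(3.9425e-08 + 2.945e-08) = sqrt(6.8875e-08) = 0.00026244
|mean_r - mean_c| = 9.5e-05
t = 9.5e-05 / 0.00026244 = 0.36

0.36


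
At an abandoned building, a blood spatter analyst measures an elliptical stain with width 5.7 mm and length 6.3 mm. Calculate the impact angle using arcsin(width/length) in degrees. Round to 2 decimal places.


Blood spatter impact angle calculation:
width / length = 5.7 / 6.3 = 0.904762
angle = arcsin(0.904762)
angle = 64.79 degrees

64.79


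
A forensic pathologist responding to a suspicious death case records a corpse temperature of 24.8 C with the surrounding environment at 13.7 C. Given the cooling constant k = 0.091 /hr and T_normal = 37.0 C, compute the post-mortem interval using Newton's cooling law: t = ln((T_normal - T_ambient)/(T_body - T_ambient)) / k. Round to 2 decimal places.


Using Newton's law of cooling:
t = ln((T_normal - T_ambient) / (T_body - T_ambient)) / k
T_normal - T_ambient = 23.3
T_body - T_ambient = 11.1
Ratio = 2.099099
ln(ratio) = 0.741508
t = 0.741508 / 0.091 = 8.15 hours

8.15


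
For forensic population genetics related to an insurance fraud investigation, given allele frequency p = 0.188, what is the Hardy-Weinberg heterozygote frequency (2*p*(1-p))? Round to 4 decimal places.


Hardy-Weinberg heterozygote frequency:
q = 1 - p = 1 - 0.188 = 0.812
2pq = 2 * 0.188 * 0.812 = 0.3053

0.3053


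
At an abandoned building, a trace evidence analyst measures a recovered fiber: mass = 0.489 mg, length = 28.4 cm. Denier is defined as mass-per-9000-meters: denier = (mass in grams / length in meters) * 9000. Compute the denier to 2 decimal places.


Denier calculation:
Mass in grams = 0.489 mg / 1000 = 0.000489 g
Length in meters = 28.4 cm / 100 = 0.284 m
Linear density = mass / length = 0.000489 / 0.284 = 0.00172183 g/m
Denier = (g/m) * 9000 = 0.00172183 * 9000 = 15.50

15.50


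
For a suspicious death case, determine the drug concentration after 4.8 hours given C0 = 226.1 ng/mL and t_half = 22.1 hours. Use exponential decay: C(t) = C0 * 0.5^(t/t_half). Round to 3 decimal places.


Drug concentration decay:
Number of half-lives = t / t_half = 4.8 / 22.1 = 0.217195
Decay factor = 0.5^0.217195 = 0.86023635
C(t) = 226.1 * 0.86023635 = 194.499 ng/mL

194.499


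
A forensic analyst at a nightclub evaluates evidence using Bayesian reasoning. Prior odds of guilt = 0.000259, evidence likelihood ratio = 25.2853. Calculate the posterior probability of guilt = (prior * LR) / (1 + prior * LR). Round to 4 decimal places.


Bayesian evidence evaluation:
Posterior odds = prior_odds * LR = 0.000259 * 25.2853 = 0.006548893
Posterior probability = posterior_odds / (1 + posterior_odds)
= 0.006548893 / (1 + 0.006548893)
= 0.006548893 / 1.006548893
= 0.0065

0.0065


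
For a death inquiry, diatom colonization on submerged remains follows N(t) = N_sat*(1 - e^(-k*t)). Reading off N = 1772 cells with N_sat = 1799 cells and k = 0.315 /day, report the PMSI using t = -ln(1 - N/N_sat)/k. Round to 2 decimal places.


PMSI from diatom colonization curve:
N / N_sat = 1772 / 1799 = 0.984992
1 - N/N_sat = 0.015008
ln(1 - N/N_sat) = -4.199172
t = -ln(1 - N/N_sat) / k = -(-4.199172) / 0.315 = 13.33 days

13.33


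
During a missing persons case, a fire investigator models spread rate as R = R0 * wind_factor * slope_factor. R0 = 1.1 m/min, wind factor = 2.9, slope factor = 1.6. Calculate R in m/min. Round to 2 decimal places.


Fire spread rate calculation:
R = R0 * wind_factor * slope_factor
= 1.1 * 2.9 * 1.6
= 3.19 * 1.6
= 5.10 m/min

5.10


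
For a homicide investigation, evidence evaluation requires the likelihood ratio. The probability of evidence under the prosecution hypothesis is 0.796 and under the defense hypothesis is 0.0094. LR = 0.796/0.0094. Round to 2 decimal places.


Likelihood ratio calculation:
LR = P(E|Hp) / P(E|Hd)
LR = 0.796 / 0.0094
LR = 84.68

84.68


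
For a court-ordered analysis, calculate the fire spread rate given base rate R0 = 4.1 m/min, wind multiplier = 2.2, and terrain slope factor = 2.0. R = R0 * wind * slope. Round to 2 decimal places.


Fire spread rate calculation:
R = R0 * wind_factor * slope_factor
= 4.1 * 2.2 * 2.0
= 9.02 * 2.0
= 18.04 m/min

18.04


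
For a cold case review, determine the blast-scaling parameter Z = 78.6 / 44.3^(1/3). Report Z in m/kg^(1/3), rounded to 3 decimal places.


Scaled distance calculation:
W^(1/3) = 44.3^(1/3) = 3.538354
Z = R / W^(1/3) = 78.6 / 3.538354
Z = 22.214 m/kg^(1/3)

22.214


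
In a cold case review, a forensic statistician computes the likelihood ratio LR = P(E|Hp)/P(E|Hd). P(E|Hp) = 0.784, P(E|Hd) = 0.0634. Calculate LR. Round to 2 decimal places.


Likelihood ratio calculation:
LR = P(E|Hp) / P(E|Hd)
LR = 0.784 / 0.0634
LR = 12.37

12.37


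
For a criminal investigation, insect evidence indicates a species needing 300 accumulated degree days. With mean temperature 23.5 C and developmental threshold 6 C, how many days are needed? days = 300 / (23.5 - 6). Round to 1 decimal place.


Insect development time:
Effective temperature = avg_temp - T_base = 23.5 - 6 = 17.5 C
Days = ADD / effective_temp = 300 / 17.5 = 17.1 days

17.1


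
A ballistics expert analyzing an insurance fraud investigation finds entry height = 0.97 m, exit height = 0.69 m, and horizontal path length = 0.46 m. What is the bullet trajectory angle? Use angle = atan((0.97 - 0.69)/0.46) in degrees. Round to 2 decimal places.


Bullet trajectory angle:
Height difference = 0.97 - 0.69 = 0.28 m
angle = atan(0.28 / 0.46)
angle = atan(0.608696)
angle = 31.33 degrees

31.33


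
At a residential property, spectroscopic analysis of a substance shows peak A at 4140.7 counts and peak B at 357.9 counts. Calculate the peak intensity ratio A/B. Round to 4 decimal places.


Spectral peak ratio:
Peak A = 4140.7 counts
Peak B = 357.9 counts
Ratio = 4140.7 / 357.9 = 11.5694

11.5694


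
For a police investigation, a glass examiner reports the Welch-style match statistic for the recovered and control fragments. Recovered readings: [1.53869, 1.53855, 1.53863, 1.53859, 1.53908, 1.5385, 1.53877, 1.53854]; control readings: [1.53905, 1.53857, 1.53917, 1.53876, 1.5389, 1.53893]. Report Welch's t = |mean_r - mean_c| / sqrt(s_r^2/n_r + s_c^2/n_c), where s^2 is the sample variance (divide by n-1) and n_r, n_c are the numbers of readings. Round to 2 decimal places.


Welch's t-criterion for glass RI comparison:
Recovered mean = sum / n_r = 12.30935 / 8 = 1.5386688
Control mean = sum / n_c = 9.23338 / 6 = 1.5388967
Recovered sample variance s_r^2 = 3.52411e-08
Control sample variance s_c^2 = 4.49467e-08
Welch SE (unpooled) = sqrt(s_r^2/n_r + s_c^2/n_c) = sqrt(4.40513e-09 + 7.49111e-09) = sqrt(1.18962e-08) = 0.00010907
|mean_r - mean_c| = 0.000227917
t = 0.000227917 / 0.00010907 = 2.09

2.09


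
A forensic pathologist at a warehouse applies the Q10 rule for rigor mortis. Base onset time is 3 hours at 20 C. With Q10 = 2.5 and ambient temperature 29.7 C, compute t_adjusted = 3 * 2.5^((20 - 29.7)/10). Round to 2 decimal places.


Rigor mortis time adjustment:
Exponent = (T_ref - T_actual) / 10 = (20 - 29.7) / 10 = -0.97
Q10 factor = 2.5^-0.97 = 0.41115
t_adjusted = 3 * 0.41115 = 1.23 hours

1.23


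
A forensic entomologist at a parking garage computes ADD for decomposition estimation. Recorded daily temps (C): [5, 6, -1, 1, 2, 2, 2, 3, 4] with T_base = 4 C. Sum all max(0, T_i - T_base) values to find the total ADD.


Computing ADD day by day:
Day 1: max(0, 5 - 4) = 1
Day 2: max(0, 6 - 4) = 2
Day 3: max(0, -1 - 4) = 0
Day 4: max(0, 1 - 4) = 0
Day 5: max(0, 2 - 4) = 0
Day 6: max(0, 2 - 4) = 0
Day 7: max(0, 2 - 4) = 0
Day 8: max(0, 3 - 4) = 0
Day 9: max(0, 4 - 4) = 0
Total ADD = 3

3


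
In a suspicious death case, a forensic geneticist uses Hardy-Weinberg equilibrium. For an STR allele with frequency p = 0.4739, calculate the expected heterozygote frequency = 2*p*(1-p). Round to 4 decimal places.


Hardy-Weinberg heterozygote frequency:
q = 1 - p = 1 - 0.4739 = 0.5261
2pq = 2 * 0.4739 * 0.5261 = 0.4986

0.4986


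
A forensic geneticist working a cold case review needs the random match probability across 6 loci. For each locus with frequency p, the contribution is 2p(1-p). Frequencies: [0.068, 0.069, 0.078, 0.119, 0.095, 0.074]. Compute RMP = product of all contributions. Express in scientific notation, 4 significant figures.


Computing RMP for 6 loci:
Locus 1: 2 * 0.068 * 0.932 = 0.126752
Locus 2: 2 * 0.069 * 0.931 = 0.128478
Locus 3: 2 * 0.078 * 0.922 = 0.143832
Locus 4: 2 * 0.119 * 0.881 = 0.209678
Locus 5: 2 * 0.095 * 0.905 = 0.17195
Locus 6: 2 * 0.074 * 0.926 = 0.137048
RMP = 1.157e-05

1.157e-05


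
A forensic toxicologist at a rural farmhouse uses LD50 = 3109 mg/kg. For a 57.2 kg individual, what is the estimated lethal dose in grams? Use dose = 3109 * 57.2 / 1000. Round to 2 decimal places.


Lethal dose calculation:
Lethal dose = LD50 * body_weight / 1000
= 3109 * 57.2 / 1000
= 177834.8 / 1000
= 177.83 g

177.83


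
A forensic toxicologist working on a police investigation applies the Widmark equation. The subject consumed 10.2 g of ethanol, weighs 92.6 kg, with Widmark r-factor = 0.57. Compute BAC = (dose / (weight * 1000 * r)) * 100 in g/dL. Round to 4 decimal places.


Applying the Widmark formula:
BAC = (dose_g / (body_wt * 1000 * r)) * 100
Denominator = 92.6 * 1000 * 0.57 = 52782
BAC = (10.2 / 52782) * 100
BAC = 0.0193 g/dL

0.0193


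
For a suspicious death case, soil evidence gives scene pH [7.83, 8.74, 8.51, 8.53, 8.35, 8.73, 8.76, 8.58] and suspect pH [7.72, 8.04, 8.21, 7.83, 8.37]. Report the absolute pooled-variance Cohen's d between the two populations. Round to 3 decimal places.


Pooled-variance Cohen's d for soil pH comparison:
Scene mean = 68.03 / 8 = 8.50375
Suspect mean = 40.17 / 5 = 8.034
Scene sample variance s_s^2 = 0.093827
Suspect sample variance s_c^2 = 0.07103
Pooled variance = ((n_s-1)*s_s^2 + (n_c-1)*s_c^2) / (n_s + n_c - 2) = 0.085537
Pooled SD = sqrt(0.085537) = 0.292467
Mean difference = 0.46975
|d| = |0.46975| / 0.292467 = 1.606

1.606


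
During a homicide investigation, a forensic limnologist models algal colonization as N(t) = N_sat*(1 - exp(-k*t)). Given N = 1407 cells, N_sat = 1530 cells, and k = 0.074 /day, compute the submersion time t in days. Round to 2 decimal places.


PMSI from diatom colonization curve:
N / N_sat = 1407 / 1530 = 0.919608
1 - N/N_sat = 0.080392
ln(1 - N/N_sat) = -2.520841
t = -ln(1 - N/N_sat) / k = -(-2.520841) / 0.074 = 34.07 days

34.07


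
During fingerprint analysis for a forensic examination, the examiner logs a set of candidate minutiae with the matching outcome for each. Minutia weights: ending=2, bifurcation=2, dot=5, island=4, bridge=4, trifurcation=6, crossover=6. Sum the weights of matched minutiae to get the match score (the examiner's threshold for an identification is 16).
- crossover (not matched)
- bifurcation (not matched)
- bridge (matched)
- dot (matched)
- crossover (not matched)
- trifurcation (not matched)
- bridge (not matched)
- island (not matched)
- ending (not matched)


Weighted minutiae match score:
  crossover: not matched, +0
  bifurcation: not matched, +0
  bridge: matched, +4 (running total 4)
  dot: matched, +5 (running total 9)
  crossover: not matched, +0
  trifurcation: not matched, +0
  bridge: not matched, +0
  island: not matched, +0
  ending: not matched, +0
Total score = 9
Threshold = 16; verdict = inconclusive

9


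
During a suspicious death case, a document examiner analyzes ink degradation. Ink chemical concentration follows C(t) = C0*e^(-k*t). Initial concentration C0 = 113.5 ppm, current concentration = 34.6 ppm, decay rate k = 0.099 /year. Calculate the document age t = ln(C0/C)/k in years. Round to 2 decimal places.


Document age estimation:
C0/C = 113.5 / 34.6 = 3.280347
ln(C0/C) = 1.187949
t = 1.187949 / 0.099 = 12.00 years

12.00


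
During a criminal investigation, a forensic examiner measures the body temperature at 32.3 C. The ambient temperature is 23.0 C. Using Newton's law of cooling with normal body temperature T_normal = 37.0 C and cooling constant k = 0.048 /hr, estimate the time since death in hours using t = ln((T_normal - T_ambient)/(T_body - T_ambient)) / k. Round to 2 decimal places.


Using Newton's law of cooling:
t = ln((T_normal - T_ambient) / (T_body - T_ambient)) / k
T_normal - T_ambient = 14.0
T_body - T_ambient = 9.3
Ratio = 1.505376
ln(ratio) = 0.409043
t = 0.409043 / 0.048 = 8.52 hours

8.52


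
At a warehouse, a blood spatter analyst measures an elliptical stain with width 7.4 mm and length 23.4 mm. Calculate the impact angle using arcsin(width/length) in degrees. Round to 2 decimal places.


Blood spatter impact angle calculation:
width / length = 7.4 / 23.4 = 0.316239
angle = arcsin(0.316239)
angle = 18.44 degrees

18.44


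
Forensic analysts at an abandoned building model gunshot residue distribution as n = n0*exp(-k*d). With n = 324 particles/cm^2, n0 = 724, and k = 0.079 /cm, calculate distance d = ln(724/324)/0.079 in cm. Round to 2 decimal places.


GSR distance calculation:
n0/n = 724 / 324 = 2.234568
ln(n0/n) = 0.804048
d = 0.804048 / 0.079 = 10.18 cm

10.18


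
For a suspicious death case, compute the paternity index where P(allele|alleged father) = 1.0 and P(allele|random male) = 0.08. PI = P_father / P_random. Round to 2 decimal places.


Paternity Index calculation:
PI = P(allele|father) / P(allele|random)
PI = 1.0 / 0.08
PI = 12.50

12.50


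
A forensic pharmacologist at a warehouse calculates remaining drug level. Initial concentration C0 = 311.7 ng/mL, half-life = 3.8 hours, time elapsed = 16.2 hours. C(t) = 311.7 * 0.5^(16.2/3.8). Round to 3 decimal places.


Drug concentration decay:
Number of half-lives = t / t_half = 16.2 / 3.8 = 4.263158
Decay factor = 0.5^4.263158 = 0.05207887
C(t) = 311.7 * 0.05207887 = 16.233 ng/mL

16.233


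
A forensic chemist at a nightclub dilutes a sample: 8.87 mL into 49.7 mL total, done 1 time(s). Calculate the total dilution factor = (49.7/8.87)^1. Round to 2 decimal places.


Dilution factor calculation:
Single dilution = V_total / V_sample = 49.7 / 8.87 ≈ 5.603157
Number of dilutions = 1
Total DF = (49.7 / 8.87)^1 (full precision, rounded at the end) = 5.60

5.60


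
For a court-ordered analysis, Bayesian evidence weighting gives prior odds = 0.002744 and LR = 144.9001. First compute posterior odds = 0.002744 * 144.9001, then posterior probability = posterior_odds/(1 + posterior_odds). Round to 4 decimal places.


Bayesian evidence evaluation:
Posterior odds = prior_odds * LR = 0.002744 * 144.9001 = 0.3976059
Posterior probability = posterior_odds / (1 + posterior_odds)
= 0.3976059 / (1 + 0.3976059)
= 0.3976059 / 1.3976059
= 0.2845

0.2845


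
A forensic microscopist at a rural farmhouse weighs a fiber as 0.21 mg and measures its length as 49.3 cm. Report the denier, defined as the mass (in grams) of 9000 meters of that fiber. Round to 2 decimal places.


Denier calculation:
Mass in grams = 0.21 mg / 1000 = 0.00021 g
Length in meters = 49.3 cm / 100 = 0.493 m
Linear density = mass / length = 0.00021 / 0.493 = 0.00042596 g/m
Denier = (g/m) * 9000 = 0.00042596 * 9000 = 3.83

3.83


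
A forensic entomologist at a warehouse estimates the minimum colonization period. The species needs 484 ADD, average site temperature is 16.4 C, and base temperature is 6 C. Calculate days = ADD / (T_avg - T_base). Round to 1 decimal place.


Insect development time:
Effective temperature = avg_temp - T_base = 16.4 - 6 = 10.4 C
Days = ADD / effective_temp = 484 / 10.4 = 46.5 days

46.5


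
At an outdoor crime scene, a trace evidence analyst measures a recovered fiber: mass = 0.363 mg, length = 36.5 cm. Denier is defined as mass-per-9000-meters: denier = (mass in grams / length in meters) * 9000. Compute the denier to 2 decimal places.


Denier calculation:
Mass in grams = 0.363 mg / 1000 = 0.000363 g
Length in meters = 36.5 cm / 100 = 0.365 m
Linear density = mass / length = 0.000363 / 0.365 = 0.00099452 g/m
Denier = (g/m) * 9000 = 0.00099452 * 9000 = 8.95

8.95


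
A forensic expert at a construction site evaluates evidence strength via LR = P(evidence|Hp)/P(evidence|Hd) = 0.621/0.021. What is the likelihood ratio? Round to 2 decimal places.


Likelihood ratio calculation:
LR = P(E|Hp) / P(E|Hd)
LR = 0.621 / 0.021
LR = 29.57

29.57


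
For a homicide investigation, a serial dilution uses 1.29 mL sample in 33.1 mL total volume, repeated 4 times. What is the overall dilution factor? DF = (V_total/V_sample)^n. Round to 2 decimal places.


Dilution factor calculation:
Single dilution = V_total / V_sample = 33.1 / 1.29 ≈ 25.658915
Number of dilutions = 4
Total DF = (33.1 / 1.29)^4 (full precision, rounded at the end) = 433464.10

433464.10


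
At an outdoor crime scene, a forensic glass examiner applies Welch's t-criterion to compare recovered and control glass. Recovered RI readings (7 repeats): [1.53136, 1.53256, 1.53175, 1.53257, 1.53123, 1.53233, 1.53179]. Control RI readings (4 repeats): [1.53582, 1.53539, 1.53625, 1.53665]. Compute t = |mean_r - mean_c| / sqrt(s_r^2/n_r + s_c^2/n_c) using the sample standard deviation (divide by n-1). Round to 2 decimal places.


Welch's t-criterion for glass RI comparison:
Recovered mean = sum / n_r = 10.72359 / 7 = 1.5319414
Control mean = sum / n_c = 6.14411 / 4 = 1.5360275
Recovered sample variance s_r^2 = 3.05414e-07
Control sample variance s_c^2 = 2.95492e-07
Welch SE (unpooled) = sqrt(s_r^2/n_r + s_c^2/n_c) = sqrt(4.36306e-08 + 7.38729e-08) = sqrt(1.17504e-07) = 0.000342789
|mean_r - mean_c| = 0.00408607
t = 0.00408607 / 0.000342789 = 11.92

11.92


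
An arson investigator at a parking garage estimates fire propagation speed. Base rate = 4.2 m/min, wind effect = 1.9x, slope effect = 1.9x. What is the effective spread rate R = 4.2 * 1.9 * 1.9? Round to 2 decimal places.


Fire spread rate calculation:
R = R0 * wind_factor * slope_factor
= 4.2 * 1.9 * 1.9
= 7.98 * 1.9
= 15.16 m/min

15.16


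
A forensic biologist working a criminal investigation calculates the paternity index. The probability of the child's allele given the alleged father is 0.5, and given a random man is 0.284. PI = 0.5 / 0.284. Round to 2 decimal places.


Paternity Index calculation:
PI = P(allele|father) / P(allele|random)
PI = 0.5 / 0.284
PI = 1.76

1.76


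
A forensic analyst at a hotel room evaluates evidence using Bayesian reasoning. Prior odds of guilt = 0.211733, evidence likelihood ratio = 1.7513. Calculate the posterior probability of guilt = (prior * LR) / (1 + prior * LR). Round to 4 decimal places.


Bayesian evidence evaluation:
Posterior odds = prior_odds * LR = 0.211733 * 1.7513 = 0.370808
Posterior probability = posterior_odds / (1 + posterior_odds)
= 0.370808 / (1 + 0.370808)
= 0.370808 / 1.370808
= 0.2705

0.2705


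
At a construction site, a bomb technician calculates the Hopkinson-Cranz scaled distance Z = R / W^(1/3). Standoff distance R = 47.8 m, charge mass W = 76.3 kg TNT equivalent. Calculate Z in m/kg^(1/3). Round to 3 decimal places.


Scaled distance calculation:
W^(1/3) = 76.3^(1/3) = 4.24139
Z = R / W^(1/3) = 47.8 / 4.24139
Z = 11.270 m/kg^(1/3)

11.270


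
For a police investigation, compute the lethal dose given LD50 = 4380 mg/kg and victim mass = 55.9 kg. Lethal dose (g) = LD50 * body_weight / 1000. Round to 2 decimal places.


Lethal dose calculation:
Lethal dose = LD50 * body_weight / 1000
= 4380 * 55.9 / 1000
= 244842 / 1000
= 244.84 g

244.84


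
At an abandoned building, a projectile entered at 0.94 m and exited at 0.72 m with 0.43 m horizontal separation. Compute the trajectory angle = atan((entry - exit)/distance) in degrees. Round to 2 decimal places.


Bullet trajectory angle:
Height difference = 0.94 - 0.72 = 0.22 m
angle = atan(0.22 / 0.43)
angle = atan(0.511628)
angle = 27.10 degrees

27.10


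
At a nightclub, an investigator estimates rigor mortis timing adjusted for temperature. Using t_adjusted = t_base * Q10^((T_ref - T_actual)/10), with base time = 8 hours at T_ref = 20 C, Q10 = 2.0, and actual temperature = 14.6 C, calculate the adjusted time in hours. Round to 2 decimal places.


Rigor mortis time adjustment:
Exponent = (T_ref - T_actual) / 10 = (20 - 14.6) / 10 = 0.54
Q10 factor = 2.0^0.54 = 1.45397
t_adjusted = 8 * 1.45397 = 11.63 hours

11.63


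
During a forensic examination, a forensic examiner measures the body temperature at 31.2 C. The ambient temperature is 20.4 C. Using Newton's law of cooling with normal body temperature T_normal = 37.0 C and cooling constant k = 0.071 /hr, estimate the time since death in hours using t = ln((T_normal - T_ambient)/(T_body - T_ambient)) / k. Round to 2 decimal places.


Using Newton's law of cooling:
t = ln((T_normal - T_ambient) / (T_body - T_ambient)) / k
T_normal - T_ambient = 16.6
T_body - T_ambient = 10.8
Ratio = 1.537037
ln(ratio) = 0.429857
t = 0.429857 / 0.071 = 6.05 hours

6.05


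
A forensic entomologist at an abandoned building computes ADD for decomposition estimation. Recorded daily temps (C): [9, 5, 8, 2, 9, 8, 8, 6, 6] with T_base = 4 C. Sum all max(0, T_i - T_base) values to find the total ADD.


Computing ADD day by day:
Day 1: max(0, 9 - 4) = 5
Day 2: max(0, 5 - 4) = 1
Day 3: max(0, 8 - 4) = 4
Day 4: max(0, 2 - 4) = 0
Day 5: max(0, 9 - 4) = 5
Day 6: max(0, 8 - 4) = 4
Day 7: max(0, 8 - 4) = 4
Day 8: max(0, 6 - 4) = 2
Day 9: max(0, 6 - 4) = 2
Total ADD = 27

27


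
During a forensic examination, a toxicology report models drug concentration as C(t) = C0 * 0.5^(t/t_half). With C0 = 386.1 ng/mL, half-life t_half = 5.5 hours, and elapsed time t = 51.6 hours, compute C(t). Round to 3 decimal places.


Drug concentration decay:
Number of half-lives = t / t_half = 51.6 / 5.5 = 9.381818
Decay factor = 0.5^9.381818 = 0.00149896
C(t) = 386.1 * 0.00149896 = 0.579 ng/mL

0.579


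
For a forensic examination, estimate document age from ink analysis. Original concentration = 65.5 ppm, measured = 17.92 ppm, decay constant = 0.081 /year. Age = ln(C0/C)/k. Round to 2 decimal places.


Document age estimation:
C0/C = 65.5 / 17.92 = 3.655134
ln(C0/C) = 1.296133
t = 1.296133 / 0.081 = 16.00 years

16.00


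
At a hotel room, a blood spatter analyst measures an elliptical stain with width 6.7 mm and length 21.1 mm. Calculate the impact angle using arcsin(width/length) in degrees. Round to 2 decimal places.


Blood spatter impact angle calculation:
width / length = 6.7 / 21.1 = 0.317536
angle = arcsin(0.317536)
angle = 18.51 degrees

18.51


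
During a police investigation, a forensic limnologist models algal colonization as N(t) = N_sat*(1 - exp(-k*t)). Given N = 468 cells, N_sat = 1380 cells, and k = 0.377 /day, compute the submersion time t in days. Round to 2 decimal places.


PMSI from diatom colonization curve:
N / N_sat = 468 / 1380 = 0.33913
1 - N/N_sat = 0.66087
ln(1 - N/N_sat) = -0.414198
t = -ln(1 - N/N_sat) / k = -(-0.414198) / 0.377 = 1.10 days

1.10


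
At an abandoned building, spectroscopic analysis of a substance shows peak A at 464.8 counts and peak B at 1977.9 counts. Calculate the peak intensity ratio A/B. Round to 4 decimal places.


Spectral peak ratio:
Peak A = 464.8 counts
Peak B = 1977.9 counts
Ratio = 464.8 / 1977.9 = 0.2350

0.2350


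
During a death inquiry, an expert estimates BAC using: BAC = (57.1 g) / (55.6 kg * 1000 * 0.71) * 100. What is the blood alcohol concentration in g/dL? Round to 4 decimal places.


Applying the Widmark formula:
BAC = (dose_g / (body_wt * 1000 * r)) * 100
Denominator = 55.6 * 1000 * 0.71 = 39476
BAC = (57.1 / 39476) * 100
BAC = 0.1446 g/dL

0.1446


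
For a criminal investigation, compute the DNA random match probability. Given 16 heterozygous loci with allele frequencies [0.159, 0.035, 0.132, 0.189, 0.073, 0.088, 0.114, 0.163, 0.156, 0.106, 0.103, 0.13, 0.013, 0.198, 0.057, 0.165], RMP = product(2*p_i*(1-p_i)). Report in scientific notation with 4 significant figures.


Computing RMP for 16 loci:
Locus 1: 2 * 0.159 * 0.841 = 0.267438
Locus 2: 2 * 0.035 * 0.965 = 0.06755
Locus 3: 2 * 0.132 * 0.868 = 0.229152
Locus 4: 2 * 0.189 * 0.811 = 0.306558
Locus 5: 2 * 0.073 * 0.927 = 0.135342
Locus 6: 2 * 0.088 * 0.912 = 0.160512
Locus 7: 2 * 0.114 * 0.886 = 0.202008
Locus 8: 2 * 0.163 * 0.837 = 0.272862
Locus 9: 2 * 0.156 * 0.844 = 0.263328
Locus 10: 2 * 0.106 * 0.894 = 0.189528
Locus 11: 2 * 0.103 * 0.897 = 0.184782
Locus 12: 2 * 0.13 * 0.87 = 0.2262
Locus 13: 2 * 0.013 * 0.987 = 0.025662
Locus 14: 2 * 0.198 * 0.802 = 0.317592
Locus 15: 2 * 0.057 * 0.943 = 0.107502
Locus 16: 2 * 0.165 * 0.835 = 0.27555
RMP = 7.653e-13

7.653e-13


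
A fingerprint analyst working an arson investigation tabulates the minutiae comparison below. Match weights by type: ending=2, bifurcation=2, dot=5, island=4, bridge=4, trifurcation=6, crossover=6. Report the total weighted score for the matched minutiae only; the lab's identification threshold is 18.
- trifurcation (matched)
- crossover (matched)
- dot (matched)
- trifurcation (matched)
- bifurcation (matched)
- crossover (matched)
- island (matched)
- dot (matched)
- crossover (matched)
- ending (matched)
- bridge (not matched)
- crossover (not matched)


Weighted minutiae match score:
  trifurcation: matched, +6 (running total 6)
  crossover: matched, +6 (running total 12)
  dot: matched, +5 (running total 17)
  trifurcation: matched, +6 (running total 23)
  bifurcation: matched, +2 (running total 25)
  crossover: matched, +6 (running total 31)
  island: matched, +4 (running total 35)
  dot: matched, +5 (running total 40)
  crossover: matched, +6 (running total 46)
  ending: matched, +2 (running total 48)
  bridge: not matched, +0
  crossover: not matched, +0
Total score = 48
Threshold = 18; verdict = identification

48


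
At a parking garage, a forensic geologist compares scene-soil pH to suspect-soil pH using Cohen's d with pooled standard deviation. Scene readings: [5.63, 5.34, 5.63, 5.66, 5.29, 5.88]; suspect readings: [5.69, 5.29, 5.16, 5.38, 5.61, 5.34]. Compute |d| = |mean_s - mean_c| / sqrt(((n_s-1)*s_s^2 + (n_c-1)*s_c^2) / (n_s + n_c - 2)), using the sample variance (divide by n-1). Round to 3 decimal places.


Pooled-variance Cohen's d for soil pH comparison:
Scene mean = 33.43 / 6 = 5.571667
Suspect mean = 32.47 / 6 = 5.411667
Scene sample variance s_s^2 = 0.048537
Suspect sample variance s_c^2 = 0.040217
Pooled variance = ((n_s-1)*s_s^2 + (n_c-1)*s_c^2) / (n_s + n_c - 2) = 0.044377
Pooled SD = sqrt(0.044377) = 0.210658
Mean difference = 0.16
|d| = |0.16| / 0.210658 = 0.760

0.760


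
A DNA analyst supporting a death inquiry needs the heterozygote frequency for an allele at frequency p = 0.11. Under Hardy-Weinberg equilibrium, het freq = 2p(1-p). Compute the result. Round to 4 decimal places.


Hardy-Weinberg heterozygote frequency:
q = 1 - p = 1 - 0.11 = 0.89
2pq = 2 * 0.11 * 0.89 = 0.1958

0.1958


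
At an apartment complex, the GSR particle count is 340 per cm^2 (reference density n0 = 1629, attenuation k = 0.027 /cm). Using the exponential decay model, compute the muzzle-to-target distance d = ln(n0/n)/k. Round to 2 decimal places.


GSR distance calculation:
n0/n = 1629 / 340 = 4.791176
ln(n0/n) = 1.566776
d = 1.566776 / 0.027 = 58.03 cm

58.03
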